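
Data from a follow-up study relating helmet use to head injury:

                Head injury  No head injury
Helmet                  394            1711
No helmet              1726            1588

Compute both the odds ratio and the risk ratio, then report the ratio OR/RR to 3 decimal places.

0.590

Cells: a = 394, b = 1711, c = 1726, d = 1588.
OR = (394·1588)/(1711·1726) = 625672/2953186 = 0.21186
Risk in exposed = 394/2105 = 0.18717; risk in unexposed = 1726/3314 = 0.52082; RR = 0.35938
OR/RR = 0.21186 / 0.35938 = 0.58952
The outcome is not rare, so the OR lies further from 1 than the RR.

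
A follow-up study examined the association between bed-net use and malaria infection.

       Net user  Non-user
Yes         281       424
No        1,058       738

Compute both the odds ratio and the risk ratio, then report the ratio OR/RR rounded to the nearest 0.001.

Reading the table with exposure as columns: a = 281 (Net user, case), b = 1058 (Net user, non-case), c = 424 (Non-user, case), d = 738.
OR = (281·738)/(1058·424) = 207378/448592 = 0.46229
Risk in exposed = 281/1339 = 0.20986; risk in unexposed = 424/1162 = 0.36489; RR = 0.57513
OR/RR = 0.46229 / 0.57513 = 0.80379
The outcome is not rare, so the OR lies further from 1 than the RR.

0.804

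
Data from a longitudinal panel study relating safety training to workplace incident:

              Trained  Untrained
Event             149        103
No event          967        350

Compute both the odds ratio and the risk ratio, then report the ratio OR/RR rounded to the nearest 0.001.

Reading the table with exposure as columns: a = 149 (Trained, case), b = 967 (Trained, non-case), c = 103 (Untrained, case), d = 350.
OR = (149·350)/(967·103) = 52150/99601 = 0.52359
Risk in exposed = 149/1116 = 0.13351; risk in unexposed = 103/453 = 0.22737; RR = 0.58720
OR/RR = 0.52359 / 0.58720 = 0.89168
The outcome is not rare, so the OR lies further from 1 than the RR.

0.892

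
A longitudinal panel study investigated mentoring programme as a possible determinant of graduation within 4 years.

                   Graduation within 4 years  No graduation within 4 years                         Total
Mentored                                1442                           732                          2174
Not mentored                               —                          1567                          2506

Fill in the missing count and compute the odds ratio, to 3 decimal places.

3.287

The missing cell is in the unexposed row: 2506 − 1567 = 939.
So a = 1442, b = 732, c = 939, d = 1567.
OR = (a·d)/(b·c) = (1442 × 1567) / (732 × 939) = 2259614 / 687348 = 3.28744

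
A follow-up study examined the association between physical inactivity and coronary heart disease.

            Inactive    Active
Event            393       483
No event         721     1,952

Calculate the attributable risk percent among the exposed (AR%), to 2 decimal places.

43.77

Reading the table with exposure as columns: a = 393 (Inactive, case), b = 721 (Inactive, non-case), c = 483 (Active, case), d = 1952.
Risk in exposed = 393/1114 = 0.35278; risk in unexposed = 483/2435 = 0.19836.
RR = 0.35278/0.19836 = 1.77852
AR% = (RR − 1)/RR × 100 = (1.77852 − 1)/1.77852 × 100 = 43.7735%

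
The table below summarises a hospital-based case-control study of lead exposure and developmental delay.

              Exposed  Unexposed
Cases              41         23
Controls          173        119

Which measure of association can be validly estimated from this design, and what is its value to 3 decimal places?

1.226

Reading the table with exposure as columns: a = 41 (Exposed, case), b = 173 (Exposed, non-case), c = 23 (Unexposed, case), d = 119.
This is a hospital-based case-control study: participants were sampled on outcome status, so risks in the source population cannot be estimated directly — relative risk is not valid here. The odds ratio is the appropriate measure.
OR = (a·d)/(b·c) = (41 × 119) / (173 × 23) = 4879 / 3979 = 1.22619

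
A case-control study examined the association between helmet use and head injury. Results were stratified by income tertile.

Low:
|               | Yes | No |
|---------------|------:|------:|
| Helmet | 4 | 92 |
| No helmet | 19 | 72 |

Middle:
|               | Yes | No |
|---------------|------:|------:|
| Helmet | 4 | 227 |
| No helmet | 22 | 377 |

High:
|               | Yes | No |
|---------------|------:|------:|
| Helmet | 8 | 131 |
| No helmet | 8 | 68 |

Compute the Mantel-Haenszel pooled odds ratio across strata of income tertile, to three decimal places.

OR_MH = Σ(aᵢdᵢ/nᵢ) / Σ(bᵢcᵢ/nᵢ), where nᵢ is the stratum total.
Stratum 1 (Low): n = 187; a·d/n = 4·72/187 = 1.5401; b·c/n = 92·19/187 = 9.3476
Stratum 2 (Middle): n = 630; a·d/n = 4·377/630 = 2.3937; b·c/n = 227·22/630 = 7.9270
Stratum 3 (High): n = 215; a·d/n = 8·68/215 = 2.5302; b·c/n = 131·8/215 = 4.8744
OR_MH = (1.5401 + 2.3937 + 2.5302) / (9.3476 + 7.9270 + 4.8744) = 6.4640 / 22.1490 = 0.29184

0.292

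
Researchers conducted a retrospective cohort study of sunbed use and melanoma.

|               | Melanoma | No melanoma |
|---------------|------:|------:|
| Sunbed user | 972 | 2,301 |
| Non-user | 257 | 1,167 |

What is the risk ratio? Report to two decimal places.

1.65

Cells: a = 972, b = 2301, c = 257, d = 1167.
Risk in exposed = 972/3273 = 0.29698; risk in unexposed = 257/1424 = 0.18048.
RR = 0.29698 / 0.18048 = 1.64550
The risk among the exposed is 1.65 times that among the unexposed.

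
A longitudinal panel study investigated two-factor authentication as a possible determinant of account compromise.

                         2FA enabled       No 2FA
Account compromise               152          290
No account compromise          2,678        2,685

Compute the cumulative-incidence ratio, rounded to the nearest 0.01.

Reading the table with exposure as columns: a = 152 (2FA enabled, case), b = 2678 (2FA enabled, non-case), c = 290 (No 2FA, case), d = 2685.
Risk in exposed = 152/2830 = 0.05371; risk in unexposed = 290/2975 = 0.09748.
RR = 0.05371 / 0.09748 = 0.55099
The risk is 45% lower among the exposed than among the unexposed.

0.55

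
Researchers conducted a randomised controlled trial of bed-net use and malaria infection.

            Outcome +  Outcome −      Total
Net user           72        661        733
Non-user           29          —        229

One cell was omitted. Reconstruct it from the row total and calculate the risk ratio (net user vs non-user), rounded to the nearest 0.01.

0.78

The missing cell is in the unexposed row: 229 − 29 = 200.
So a = 72, b = 661, c = 29, d = 200.
RR = [a/(a+b)] / [c/(c+d)] = (72/733) / (29/229) = 0.09823/0.12664 = 0.77565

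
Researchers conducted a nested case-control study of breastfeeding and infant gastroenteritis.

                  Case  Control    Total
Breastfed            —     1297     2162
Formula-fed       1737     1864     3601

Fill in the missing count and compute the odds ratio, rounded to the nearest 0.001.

The missing cell is in the exposed row: 2162 − 1297 = 865.
So a = 865, b = 1297, c = 1737, d = 1864.
OR = (a·d)/(b·c) = (865 × 1864) / (1297 × 1737) = 1612360 / 2252889 = 0.71569

0.716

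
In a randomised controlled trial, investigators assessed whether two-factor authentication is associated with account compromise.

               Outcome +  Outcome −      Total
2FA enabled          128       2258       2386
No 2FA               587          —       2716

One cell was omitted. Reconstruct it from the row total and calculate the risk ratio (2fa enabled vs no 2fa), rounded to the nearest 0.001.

0.248

The missing cell is in the unexposed row: 2716 − 587 = 2129.
So a = 128, b = 2258, c = 587, d = 2129.
RR = [a/(a+b)] / [c/(c+d)] = (128/2386) / (587/2716) = 0.05365/0.21613 = 0.24822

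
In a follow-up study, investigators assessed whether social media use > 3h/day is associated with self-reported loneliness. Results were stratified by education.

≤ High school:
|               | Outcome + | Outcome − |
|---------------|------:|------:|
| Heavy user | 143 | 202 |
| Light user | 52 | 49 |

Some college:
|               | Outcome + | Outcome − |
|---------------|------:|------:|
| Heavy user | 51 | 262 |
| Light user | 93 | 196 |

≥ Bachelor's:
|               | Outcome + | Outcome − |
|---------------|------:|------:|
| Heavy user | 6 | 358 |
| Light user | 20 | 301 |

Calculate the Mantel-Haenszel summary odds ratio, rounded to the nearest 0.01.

OR_MH = Σ(aᵢdᵢ/nᵢ) / Σ(bᵢcᵢ/nᵢ), where nᵢ is the stratum total.
Stratum 1 (≤ High school): n = 446; a·d/n = 143·49/446 = 15.7108; b·c/n = 202·52/446 = 23.5516
Stratum 2 (Some college): n = 602; a·d/n = 51·196/602 = 16.6047; b·c/n = 262·93/602 = 40.4751
Stratum 3 (≥ Bachelor's): n = 685; a·d/n = 6·301/685 = 2.6365; b·c/n = 358·20/685 = 10.4526
OR_MH = (15.7108 + 16.6047 + 2.6365) / (23.5516 + 40.4751 + 10.4526) = 34.9519 / 74.4792 = 0.46928

0.47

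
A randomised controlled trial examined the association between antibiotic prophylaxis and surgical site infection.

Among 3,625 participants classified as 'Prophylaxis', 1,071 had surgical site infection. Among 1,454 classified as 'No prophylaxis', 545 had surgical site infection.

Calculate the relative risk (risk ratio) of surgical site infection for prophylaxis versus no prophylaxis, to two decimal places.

0.79

From the description: a = 1071, b = 2554, c = 545, d = 909.
Risk in exposed = 1071/3625 = 0.29545; risk in unexposed = 545/1454 = 0.37483.
RR = 0.29545 / 0.37483 = 0.78822
The risk is 21% lower among the exposed than among the unexposed.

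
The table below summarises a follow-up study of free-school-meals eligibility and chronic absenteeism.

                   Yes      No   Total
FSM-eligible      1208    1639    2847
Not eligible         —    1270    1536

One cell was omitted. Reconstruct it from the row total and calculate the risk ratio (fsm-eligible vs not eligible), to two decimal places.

The missing cell is in the unexposed row: 1536 − 1270 = 266.
So a = 1208, b = 1639, c = 266, d = 1270.
RR = [a/(a+b)] / [c/(c+d)] = (1208/2847) / (266/1536) = 0.42431/0.17318 = 2.45013

2.45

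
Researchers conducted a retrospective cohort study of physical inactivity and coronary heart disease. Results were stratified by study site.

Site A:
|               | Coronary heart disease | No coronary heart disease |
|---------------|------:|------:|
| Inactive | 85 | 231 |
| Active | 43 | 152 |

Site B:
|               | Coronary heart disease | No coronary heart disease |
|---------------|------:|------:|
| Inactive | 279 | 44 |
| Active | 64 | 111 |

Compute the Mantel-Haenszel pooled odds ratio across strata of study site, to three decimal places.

OR_MH = Σ(aᵢdᵢ/nᵢ) / Σ(bᵢcᵢ/nᵢ), where nᵢ is the stratum total.
Stratum 1 (Site A): n = 511; a·d/n = 85·152/511 = 25.2838; b·c/n = 231·43/511 = 19.4384
Stratum 2 (Site B): n = 498; a·d/n = 279·111/498 = 62.1867; b·c/n = 44·64/498 = 5.6546
OR_MH = (25.2838 + 62.1867) / (19.4384 + 5.6546) = 87.4705 / 25.0930 = 3.48586

3.486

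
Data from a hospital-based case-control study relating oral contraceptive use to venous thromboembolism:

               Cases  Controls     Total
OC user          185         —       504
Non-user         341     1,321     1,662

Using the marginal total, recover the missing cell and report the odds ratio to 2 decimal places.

2.25

The missing cell is in the exposed row: 504 − 185 = 319.
So a = 185, b = 319, c = 341, d = 1321.
OR = (a·d)/(b·c) = (185 × 1321) / (319 × 341) = 244385 / 108779 = 2.24662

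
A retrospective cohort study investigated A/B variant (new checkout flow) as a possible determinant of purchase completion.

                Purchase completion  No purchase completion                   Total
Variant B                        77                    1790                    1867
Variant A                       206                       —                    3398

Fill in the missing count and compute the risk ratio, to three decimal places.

0.680

The missing cell is in the unexposed row: 3398 − 206 = 3192.
So a = 77, b = 1790, c = 206, d = 3192.
RR = [a/(a+b)] / [c/(c+d)] = (77/1867) / (206/3398) = 0.04124/0.06062 = 0.68030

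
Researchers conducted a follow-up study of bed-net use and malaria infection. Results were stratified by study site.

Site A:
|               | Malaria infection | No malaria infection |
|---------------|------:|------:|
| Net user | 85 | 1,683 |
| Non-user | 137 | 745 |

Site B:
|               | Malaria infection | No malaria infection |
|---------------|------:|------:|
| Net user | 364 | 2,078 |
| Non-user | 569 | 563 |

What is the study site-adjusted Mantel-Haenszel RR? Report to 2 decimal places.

0.30

RR_MH = Σ(aᵢ·n₀ᵢ/nᵢ) / Σ(cᵢ·n₁ᵢ/nᵢ), with n₁ᵢ = aᵢ+bᵢ (exposed), n₀ᵢ = cᵢ+dᵢ (unexposed), nᵢ = n₁ᵢ+n₀ᵢ.
Stratum 1 (Site A): n₁ = 1768, n₀ = 882, n = 2650; a·n₀/n = 85·882/2650 = 28.2906; c·n₁/n = 137·1768/2650 = 91.4023
Stratum 2 (Site B): n₁ = 2442, n₀ = 1132, n = 3574; a·n₀/n = 364·1132/3574 = 115.2904; c·n₁/n = 569·2442/3574 = 388.7795
RR_MH = (28.2906 + 115.2904) / (91.4023 + 388.7795) = 143.5810 / 480.1818 = 0.29901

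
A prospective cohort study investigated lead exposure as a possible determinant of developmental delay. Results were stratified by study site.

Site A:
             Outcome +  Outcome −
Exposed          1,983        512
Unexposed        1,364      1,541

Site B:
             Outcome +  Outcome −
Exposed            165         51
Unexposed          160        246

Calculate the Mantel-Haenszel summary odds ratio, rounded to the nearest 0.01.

OR_MH = Σ(aᵢdᵢ/nᵢ) / Σ(bᵢcᵢ/nᵢ), where nᵢ is the stratum total.
Stratum 1 (Site A): n = 5400; a·d/n = 1983·1541/5400 = 565.8894; b·c/n = 512·1364/5400 = 129.3274
Stratum 2 (Site B): n = 622; a·d/n = 165·246/622 = 65.2572; b·c/n = 51·160/622 = 13.1190
OR_MH = (565.8894 + 65.2572) / (129.3274 + 13.1190) = 631.1467 / 142.4464 = 4.43077

4.43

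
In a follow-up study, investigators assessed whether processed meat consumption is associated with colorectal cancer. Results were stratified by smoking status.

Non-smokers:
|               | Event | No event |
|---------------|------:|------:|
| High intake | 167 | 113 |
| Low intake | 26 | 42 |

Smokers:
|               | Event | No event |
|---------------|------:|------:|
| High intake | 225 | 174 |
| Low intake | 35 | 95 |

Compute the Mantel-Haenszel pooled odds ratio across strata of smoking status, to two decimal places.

OR_MH = Σ(aᵢdᵢ/nᵢ) / Σ(bᵢcᵢ/nᵢ), where nᵢ is the stratum total.
Stratum 1 (Non-smokers): n = 348; a·d/n = 167·42/348 = 20.1552; b·c/n = 113·26/348 = 8.4425
Stratum 2 (Smokers): n = 529; a·d/n = 225·95/529 = 40.4064; b·c/n = 174·35/529 = 11.5123
OR_MH = (20.1552 + 40.4064) / (8.4425 + 11.5123) = 60.5616 / 19.9548 = 3.03494

3.03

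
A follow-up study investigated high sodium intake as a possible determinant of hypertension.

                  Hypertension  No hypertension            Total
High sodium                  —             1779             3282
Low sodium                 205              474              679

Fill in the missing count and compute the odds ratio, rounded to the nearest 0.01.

1.95

The missing cell is in the exposed row: 3282 − 1779 = 1503.
So a = 1503, b = 1779, c = 205, d = 474.
OR = (a·d)/(b·c) = (1503 × 474) / (1779 × 205) = 712422 / 364695 = 1.95347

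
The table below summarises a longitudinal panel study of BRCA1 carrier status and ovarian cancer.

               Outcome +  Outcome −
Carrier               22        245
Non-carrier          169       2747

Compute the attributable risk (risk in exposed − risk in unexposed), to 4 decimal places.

Cells: a = 22, b = 245, c = 169, d = 2747.
Risk in exposed = 22/267 = 0.082397; risk in unexposed = 169/2916 = 0.057956.
Risk difference = 0.082397 − 0.057956 = 0.024441

0.0244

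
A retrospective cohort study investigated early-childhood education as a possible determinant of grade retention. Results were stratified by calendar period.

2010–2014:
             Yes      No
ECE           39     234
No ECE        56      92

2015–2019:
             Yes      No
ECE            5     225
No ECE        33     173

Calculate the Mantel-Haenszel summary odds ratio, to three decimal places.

0.218

OR_MH = Σ(aᵢdᵢ/nᵢ) / Σ(bᵢcᵢ/nᵢ), where nᵢ is the stratum total.
Stratum 1 (2010–2014): n = 421; a·d/n = 39·92/421 = 8.5226; b·c/n = 234·56/421 = 31.1259
Stratum 2 (2015–2019): n = 436; a·d/n = 5·173/436 = 1.9839; b·c/n = 225·33/436 = 17.0298
OR_MH = (8.5226 + 1.9839) / (31.1259 + 17.0298) = 10.5065 / 48.1557 = 0.21818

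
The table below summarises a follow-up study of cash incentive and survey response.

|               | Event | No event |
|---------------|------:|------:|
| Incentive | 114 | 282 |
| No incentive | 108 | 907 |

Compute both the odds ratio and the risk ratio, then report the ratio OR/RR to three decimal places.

Cells: a = 114, b = 282, c = 108, d = 907.
OR = (114·907)/(282·108) = 103398/30456 = 3.39500
Risk in exposed = 114/396 = 0.28788; risk in unexposed = 108/1015 = 0.10640; RR = 2.70553
OR/RR = 3.39500 / 2.70553 = 1.25484
The outcome is not rare, so the OR lies further from 1 than the RR.

1.255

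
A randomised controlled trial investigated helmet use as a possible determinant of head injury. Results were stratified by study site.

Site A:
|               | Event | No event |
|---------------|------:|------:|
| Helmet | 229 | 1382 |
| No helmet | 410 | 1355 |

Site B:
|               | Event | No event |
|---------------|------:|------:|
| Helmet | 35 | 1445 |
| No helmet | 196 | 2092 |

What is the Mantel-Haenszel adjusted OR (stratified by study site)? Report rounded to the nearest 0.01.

OR_MH = Σ(aᵢdᵢ/nᵢ) / Σ(bᵢcᵢ/nᵢ), where nᵢ is the stratum total.
Stratum 1 (Site A): n = 3376; a·d/n = 229·1355/3376 = 91.9120; b·c/n = 1382·410/3376 = 167.8377
Stratum 2 (Site B): n = 3768; a·d/n = 35·2092/3768 = 19.4321; b·c/n = 1445·196/3768 = 75.1645
OR_MH = (91.9120 + 19.4321) / (167.8377 + 75.1645) = 111.3441 / 243.0022 = 0.45820

0.46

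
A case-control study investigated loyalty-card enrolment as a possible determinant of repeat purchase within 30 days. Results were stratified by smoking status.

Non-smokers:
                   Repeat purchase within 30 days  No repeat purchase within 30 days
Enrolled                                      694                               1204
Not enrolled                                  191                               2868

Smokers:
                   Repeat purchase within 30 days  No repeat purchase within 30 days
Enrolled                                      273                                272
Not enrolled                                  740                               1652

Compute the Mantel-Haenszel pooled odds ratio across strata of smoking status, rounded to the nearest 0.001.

OR_MH = Σ(aᵢdᵢ/nᵢ) / Σ(bᵢcᵢ/nᵢ), where nᵢ is the stratum total.
Stratum 1 (Non-smokers): n = 4957; a·d/n = 694·2868/4957 = 401.5316; b·c/n = 1204·191/4957 = 46.3918
Stratum 2 (Smokers): n = 2937; a·d/n = 273·1652/2937 = 153.5567; b·c/n = 272·740/2937 = 68.5325
OR_MH = (401.5316 + 153.5567) / (46.3918 + 68.5325) = 555.0883 / 114.9243 = 4.83003

4.830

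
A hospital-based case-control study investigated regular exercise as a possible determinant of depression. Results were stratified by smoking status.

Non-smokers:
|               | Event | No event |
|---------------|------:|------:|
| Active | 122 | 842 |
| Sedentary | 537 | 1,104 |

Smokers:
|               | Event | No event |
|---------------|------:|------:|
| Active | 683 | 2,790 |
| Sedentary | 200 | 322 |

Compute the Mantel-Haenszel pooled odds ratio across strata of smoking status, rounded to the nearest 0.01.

0.34

OR_MH = Σ(aᵢdᵢ/nᵢ) / Σ(bᵢcᵢ/nᵢ), where nᵢ is the stratum total.
Stratum 1 (Non-smokers): n = 2605; a·d/n = 122·1104/2605 = 51.7036; b·c/n = 842·537/2605 = 173.5716
Stratum 2 (Smokers): n = 3995; a·d/n = 683·322/3995 = 55.0503; b·c/n = 2790·200/3995 = 139.6746
OR_MH = (51.7036 + 55.0503) / (173.5716 + 139.6746) = 106.7540 / 313.2462 = 0.34080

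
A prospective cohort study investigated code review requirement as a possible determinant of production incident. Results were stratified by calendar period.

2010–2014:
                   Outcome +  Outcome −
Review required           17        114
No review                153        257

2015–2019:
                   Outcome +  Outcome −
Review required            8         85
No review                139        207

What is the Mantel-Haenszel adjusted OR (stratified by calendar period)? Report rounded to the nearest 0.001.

0.200

OR_MH = Σ(aᵢdᵢ/nᵢ) / Σ(bᵢcᵢ/nᵢ), where nᵢ is the stratum total.
Stratum 1 (2010–2014): n = 541; a·d/n = 17·257/541 = 8.0758; b·c/n = 114·153/541 = 32.2403
Stratum 2 (2015–2019): n = 439; a·d/n = 8·207/439 = 3.7722; b·c/n = 85·139/439 = 26.9134
OR_MH = (8.0758 + 3.7722) / (32.2403 + 26.9134) = 11.8480 / 59.1537 = 0.20029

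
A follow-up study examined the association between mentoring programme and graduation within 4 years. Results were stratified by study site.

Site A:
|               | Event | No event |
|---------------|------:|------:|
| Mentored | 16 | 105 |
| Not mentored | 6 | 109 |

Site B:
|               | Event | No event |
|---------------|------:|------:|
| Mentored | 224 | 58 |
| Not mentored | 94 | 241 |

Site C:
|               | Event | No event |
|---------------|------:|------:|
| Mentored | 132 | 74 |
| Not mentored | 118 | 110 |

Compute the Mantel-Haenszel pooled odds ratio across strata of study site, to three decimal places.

4.058

OR_MH = Σ(aᵢdᵢ/nᵢ) / Σ(bᵢcᵢ/nᵢ), where nᵢ is the stratum total.
Stratum 1 (Site A): n = 236; a·d/n = 16·109/236 = 7.3898; b·c/n = 105·6/236 = 2.6695
Stratum 2 (Site B): n = 617; a·d/n = 224·241/617 = 87.4943; b·c/n = 58·94/617 = 8.8363
Stratum 3 (Site C): n = 434; a·d/n = 132·110/434 = 33.4562; b·c/n = 74·118/434 = 20.1198
OR_MH = (7.3898 + 87.4943 + 33.4562) / (2.6695 + 8.8363 + 20.1198) = 128.3404 / 31.6256 = 4.05812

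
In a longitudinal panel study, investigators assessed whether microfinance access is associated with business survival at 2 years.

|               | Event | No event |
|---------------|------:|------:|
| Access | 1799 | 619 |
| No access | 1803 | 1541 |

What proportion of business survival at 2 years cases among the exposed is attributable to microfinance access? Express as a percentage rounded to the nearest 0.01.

Cells: a = 1799, b = 619, c = 1803, d = 1541.
Risk in exposed = 1799/2418 = 0.74400; risk in unexposed = 1803/3344 = 0.53917.
RR = 0.74400/0.53917 = 1.37989
AR% = (RR − 1)/RR × 100 = (1.37989 − 1)/1.37989 × 100 = 27.5306%

27.53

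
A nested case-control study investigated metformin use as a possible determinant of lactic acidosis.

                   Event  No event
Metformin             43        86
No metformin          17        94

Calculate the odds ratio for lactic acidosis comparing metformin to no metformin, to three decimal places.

Cells: a = 43, b = 86, c = 17, d = 94.
OR = (a·d)/(b·c) = (43 × 94) / (86 × 17) = 4042 / 1462 = 2.76471
The odds of lactic acidosis are about 2.76 times as high in the metformin group.

2.765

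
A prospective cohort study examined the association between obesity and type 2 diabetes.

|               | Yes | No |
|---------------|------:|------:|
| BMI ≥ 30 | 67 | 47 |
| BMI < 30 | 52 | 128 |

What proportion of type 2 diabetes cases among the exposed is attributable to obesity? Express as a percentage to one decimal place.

50.8

Cells: a = 67, b = 47, c = 52, d = 128.
Risk in exposed = 67/114 = 0.58772; risk in unexposed = 52/180 = 0.28889.
RR = 0.58772/0.28889 = 2.03441
AR% = (RR − 1)/RR × 100 = (2.03441 − 1)/2.03441 × 100 = 50.8458%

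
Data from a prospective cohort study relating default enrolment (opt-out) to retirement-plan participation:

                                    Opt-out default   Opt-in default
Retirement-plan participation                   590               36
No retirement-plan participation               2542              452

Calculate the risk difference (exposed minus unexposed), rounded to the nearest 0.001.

0.115

Reading the table with exposure as columns: a = 590 (Opt-out default, case), b = 2542 (Opt-out default, non-case), c = 36 (Opt-in default, case), d = 452.
Risk in exposed = 590/3132 = 0.188378; risk in unexposed = 36/488 = 0.073770.
Risk difference = 0.188378 − 0.073770 = 0.114608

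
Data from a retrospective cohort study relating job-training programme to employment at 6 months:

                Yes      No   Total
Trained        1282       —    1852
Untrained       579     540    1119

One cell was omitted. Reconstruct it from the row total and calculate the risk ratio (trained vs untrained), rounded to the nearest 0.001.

1.338

The missing cell is in the exposed row: 1852 − 1282 = 570.
So a = 1282, b = 570, c = 579, d = 540.
RR = [a/(a+b)] / [c/(c+d)] = (1282/1852) / (579/1119) = 0.69222/0.51743 = 1.33782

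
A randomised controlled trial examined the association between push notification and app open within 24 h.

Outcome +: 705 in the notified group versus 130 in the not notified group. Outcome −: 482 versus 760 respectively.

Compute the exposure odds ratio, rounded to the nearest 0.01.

From the description: a = 705, b = 482, c = 130, d = 760.
OR = (a·d)/(b·c) = (705 × 760) / (482 × 130) = 535800 / 62660 = 8.55091
The odds of app open within 24 h are about 8.55 times as high in the notified group.

8.55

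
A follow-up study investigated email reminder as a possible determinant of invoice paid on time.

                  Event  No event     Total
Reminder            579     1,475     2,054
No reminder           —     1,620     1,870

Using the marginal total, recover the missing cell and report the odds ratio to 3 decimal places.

The missing cell is in the unexposed row: 1870 − 1620 = 250.
So a = 579, b = 1475, c = 250, d = 1620.
OR = (a·d)/(b·c) = (579 × 1620) / (1475 × 250) = 937980 / 368750 = 2.54367

2.544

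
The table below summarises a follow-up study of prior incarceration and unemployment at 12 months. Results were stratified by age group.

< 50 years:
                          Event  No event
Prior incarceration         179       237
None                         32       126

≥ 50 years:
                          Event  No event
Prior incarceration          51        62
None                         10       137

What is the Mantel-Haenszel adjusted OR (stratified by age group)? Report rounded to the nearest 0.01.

OR_MH = Σ(aᵢdᵢ/nᵢ) / Σ(bᵢcᵢ/nᵢ), where nᵢ is the stratum total.
Stratum 1 (< 50 years): n = 574; a·d/n = 179·126/574 = 39.2927; b·c/n = 237·32/574 = 13.2125
Stratum 2 (≥ 50 years): n = 260; a·d/n = 51·137/260 = 26.8731; b·c/n = 62·10/260 = 2.3846
OR_MH = (39.2927 + 26.8731) / (13.2125 + 2.3846) = 66.1658 / 15.5972 = 4.24217

4.24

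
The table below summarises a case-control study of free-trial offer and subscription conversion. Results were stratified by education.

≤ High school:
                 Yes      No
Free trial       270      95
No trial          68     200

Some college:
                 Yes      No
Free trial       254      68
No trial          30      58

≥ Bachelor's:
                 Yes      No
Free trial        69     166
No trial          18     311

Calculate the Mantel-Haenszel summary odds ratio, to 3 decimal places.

7.778

OR_MH = Σ(aᵢdᵢ/nᵢ) / Σ(bᵢcᵢ/nᵢ), where nᵢ is the stratum total.
Stratum 1 (≤ High school): n = 633; a·d/n = 270·200/633 = 85.3081; b·c/n = 95·68/633 = 10.2054
Stratum 2 (Some college): n = 410; a·d/n = 254·58/410 = 35.9317; b·c/n = 68·30/410 = 4.9756
Stratum 3 (≥ Bachelor's): n = 564; a·d/n = 69·311/564 = 38.0479; b·c/n = 166·18/564 = 5.2979
OR_MH = (85.3081 + 35.9317 + 38.0479) / (10.2054 + 4.9756 + 5.2979) = 159.2876 / 20.4789 = 7.77815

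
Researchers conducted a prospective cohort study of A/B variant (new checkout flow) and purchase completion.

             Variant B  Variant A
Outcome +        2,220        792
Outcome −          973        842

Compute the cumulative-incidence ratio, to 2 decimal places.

1.43

Reading the table with exposure as columns: a = 2220 (Variant B, case), b = 973 (Variant B, non-case), c = 792 (Variant A, case), d = 842.
Risk in exposed = 2220/3193 = 0.69527; risk in unexposed = 792/1634 = 0.48470.
RR = 0.69527 / 0.48470 = 1.43444
The risk among the exposed is 1.43 times that among the unexposed.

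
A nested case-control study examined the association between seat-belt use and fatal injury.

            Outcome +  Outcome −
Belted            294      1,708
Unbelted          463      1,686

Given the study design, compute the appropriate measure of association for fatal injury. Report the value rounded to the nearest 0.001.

0.627

Cells: a = 294, b = 1708, c = 463, d = 1686.
This is a nested case-control study: participants were sampled on outcome status, so risks in the source population cannot be estimated directly — relative risk is not valid here. The odds ratio is the appropriate measure.
OR = (a·d)/(b·c) = (294 × 1686) / (1708 × 463) = 495684 / 790804 = 0.62681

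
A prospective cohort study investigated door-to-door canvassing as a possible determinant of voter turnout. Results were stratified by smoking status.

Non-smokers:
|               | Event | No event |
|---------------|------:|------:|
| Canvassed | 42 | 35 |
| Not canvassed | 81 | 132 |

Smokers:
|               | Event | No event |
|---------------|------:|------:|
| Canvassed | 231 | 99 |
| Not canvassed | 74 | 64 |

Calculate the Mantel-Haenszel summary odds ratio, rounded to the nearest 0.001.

OR_MH = Σ(aᵢdᵢ/nᵢ) / Σ(bᵢcᵢ/nᵢ), where nᵢ is the stratum total.
Stratum 1 (Non-smokers): n = 290; a·d/n = 42·132/290 = 19.1172; b·c/n = 35·81/290 = 9.7759
Stratum 2 (Smokers): n = 468; a·d/n = 231·64/468 = 31.5897; b·c/n = 99·74/468 = 15.6538
OR_MH = (19.1172 + 31.5897) / (9.7759 + 15.6538) = 50.7070 / 25.4297 = 1.99401

1.994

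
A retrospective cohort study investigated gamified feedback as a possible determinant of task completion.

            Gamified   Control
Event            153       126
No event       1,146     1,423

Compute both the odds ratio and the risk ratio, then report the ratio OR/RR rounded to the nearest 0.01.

1.04

Reading the table with exposure as columns: a = 153 (Gamified, case), b = 1146 (Gamified, non-case), c = 126 (Control, case), d = 1423.
OR = (153·1423)/(1146·126) = 217719/144396 = 1.50779
Risk in exposed = 153/1299 = 0.11778; risk in unexposed = 126/1549 = 0.08134; RR = 1.44798
OR/RR = 1.50779 / 1.44798 = 1.04131
The outcome is not rare, so the OR lies further from 1 than the RR.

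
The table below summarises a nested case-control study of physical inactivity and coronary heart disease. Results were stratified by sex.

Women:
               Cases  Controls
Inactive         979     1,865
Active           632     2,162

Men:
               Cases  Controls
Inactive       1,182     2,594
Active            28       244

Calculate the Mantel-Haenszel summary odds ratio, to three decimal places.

1.968

OR_MH = Σ(aᵢdᵢ/nᵢ) / Σ(bᵢcᵢ/nᵢ), where nᵢ is the stratum total.
Stratum 1 (Women): n = 5638; a·d/n = 979·2162/5638 = 375.4165; b·c/n = 1865·632/5638 = 209.0600
Stratum 2 (Men): n = 4048; a·d/n = 1182·244/4048 = 71.2470; b·c/n = 2594·28/4048 = 17.9427
OR_MH = (375.4165 + 71.2470) / (209.0600 + 17.9427) = 446.6635 / 227.0026 = 1.96766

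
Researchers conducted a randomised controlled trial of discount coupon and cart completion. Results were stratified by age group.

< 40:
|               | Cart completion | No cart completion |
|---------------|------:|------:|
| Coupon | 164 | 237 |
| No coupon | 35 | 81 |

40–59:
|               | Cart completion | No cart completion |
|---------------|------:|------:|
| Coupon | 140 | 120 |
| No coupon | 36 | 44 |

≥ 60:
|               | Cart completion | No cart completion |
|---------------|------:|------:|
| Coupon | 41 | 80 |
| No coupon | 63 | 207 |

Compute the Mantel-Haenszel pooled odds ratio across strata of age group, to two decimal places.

OR_MH = Σ(aᵢdᵢ/nᵢ) / Σ(bᵢcᵢ/nᵢ), where nᵢ is the stratum total.
Stratum 1 (< 40): n = 517; a·d/n = 164·81/517 = 25.6944; b·c/n = 237·35/517 = 16.0445
Stratum 2 (40–59): n = 340; a·d/n = 140·44/340 = 18.1176; b·c/n = 120·36/340 = 12.7059
Stratum 3 (≥ 60): n = 391; a·d/n = 41·207/391 = 21.7059; b·c/n = 80·63/391 = 12.8900
OR_MH = (25.6944 + 18.1176 + 21.7059) / (16.0445 + 12.7059 + 12.8900) = 65.5179 / 41.6404 = 1.57342

1.57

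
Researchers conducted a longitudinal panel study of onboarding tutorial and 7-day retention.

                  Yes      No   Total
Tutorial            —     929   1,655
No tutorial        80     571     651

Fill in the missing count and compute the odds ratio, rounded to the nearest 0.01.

The missing cell is in the exposed row: 1655 − 929 = 726.
So a = 726, b = 929, c = 80, d = 571.
OR = (a·d)/(b·c) = (726 × 571) / (929 × 80) = 414546 / 74320 = 5.57785

5.58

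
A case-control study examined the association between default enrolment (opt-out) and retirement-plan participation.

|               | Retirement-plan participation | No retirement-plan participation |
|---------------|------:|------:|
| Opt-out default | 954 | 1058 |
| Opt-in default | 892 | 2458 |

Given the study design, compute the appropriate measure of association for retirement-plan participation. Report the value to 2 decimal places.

Cells: a = 954, b = 1058, c = 892, d = 2458.
This is a case-control study: participants were sampled on outcome status, so risks in the source population cannot be estimated directly — relative risk is not valid here. The odds ratio is the appropriate measure.
OR = (a·d)/(b·c) = (954 × 2458) / (1058 × 892) = 2344932 / 943736 = 2.48473

2.48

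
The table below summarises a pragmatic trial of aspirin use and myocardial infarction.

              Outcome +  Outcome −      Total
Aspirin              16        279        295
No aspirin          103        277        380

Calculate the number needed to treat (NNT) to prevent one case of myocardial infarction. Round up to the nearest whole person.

5

Risk in treated group = 16/295 = 0.05424; risk in control = 103/380 = 0.27105.
Absolute risk reduction = 0.27105 − 0.05424 = 0.21682
NNT = 1 / ARR = 1 / 0.21682 = 4.612 → round up → 5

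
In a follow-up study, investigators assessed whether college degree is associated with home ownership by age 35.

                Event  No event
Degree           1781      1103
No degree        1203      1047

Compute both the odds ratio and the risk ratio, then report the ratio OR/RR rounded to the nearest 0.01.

Cells: a = 1781, b = 1103, c = 1203, d = 1047.
OR = (1781·1047)/(1103·1203) = 1864707/1326909 = 1.40530
Risk in exposed = 1781/2884 = 0.61755; risk in unexposed = 1203/2250 = 0.53467; RR = 1.15501
OR/RR = 1.40530 / 1.15501 = 1.21670
The outcome is not rare, so the OR lies further from 1 than the RR.

1.22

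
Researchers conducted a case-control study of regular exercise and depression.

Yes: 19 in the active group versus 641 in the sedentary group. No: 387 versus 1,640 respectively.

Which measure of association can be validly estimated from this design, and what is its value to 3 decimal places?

From the description: a = 19, b = 387, c = 641, d = 1640.
This is a case-control study: participants were sampled on outcome status, so risks in the source population cannot be estimated directly — relative risk is not valid here. The odds ratio is the appropriate measure.
OR = (a·d)/(b·c) = (19 × 1640) / (387 × 641) = 31160 / 248067 = 0.12561

0.126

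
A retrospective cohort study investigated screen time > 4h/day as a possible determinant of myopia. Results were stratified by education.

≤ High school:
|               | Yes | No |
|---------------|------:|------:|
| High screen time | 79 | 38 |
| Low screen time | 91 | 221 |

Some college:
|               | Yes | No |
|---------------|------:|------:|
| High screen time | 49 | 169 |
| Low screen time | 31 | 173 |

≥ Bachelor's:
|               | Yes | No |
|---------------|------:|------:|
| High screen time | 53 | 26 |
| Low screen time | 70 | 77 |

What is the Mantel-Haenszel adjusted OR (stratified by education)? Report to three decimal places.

OR_MH = Σ(aᵢdᵢ/nᵢ) / Σ(bᵢcᵢ/nᵢ), where nᵢ is the stratum total.
Stratum 1 (≤ High school): n = 429; a·d/n = 79·221/429 = 40.6970; b·c/n = 38·91/429 = 8.0606
Stratum 2 (Some college): n = 422; a·d/n = 49·173/422 = 20.0877; b·c/n = 169·31/422 = 12.4147
Stratum 3 (≥ Bachelor's): n = 226; a·d/n = 53·77/226 = 18.0575; b·c/n = 26·70/226 = 8.0531
OR_MH = (40.6970 + 20.0877 + 18.0575) / (8.0606 + 12.4147 + 8.0531) = 78.8422 / 28.5284 = 2.76364

2.764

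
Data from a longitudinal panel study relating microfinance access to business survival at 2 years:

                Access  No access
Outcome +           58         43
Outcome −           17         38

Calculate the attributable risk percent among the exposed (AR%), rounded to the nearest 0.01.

Reading the table with exposure as columns: a = 58 (Access, case), b = 17 (Access, non-case), c = 43 (No access, case), d = 38.
Risk in exposed = 58/75 = 0.77333; risk in unexposed = 43/81 = 0.53086.
RR = 0.77333/0.53086 = 1.45674
AR% = (RR − 1)/RR × 100 = (1.45674 − 1)/1.45674 × 100 = 31.3538%

31.35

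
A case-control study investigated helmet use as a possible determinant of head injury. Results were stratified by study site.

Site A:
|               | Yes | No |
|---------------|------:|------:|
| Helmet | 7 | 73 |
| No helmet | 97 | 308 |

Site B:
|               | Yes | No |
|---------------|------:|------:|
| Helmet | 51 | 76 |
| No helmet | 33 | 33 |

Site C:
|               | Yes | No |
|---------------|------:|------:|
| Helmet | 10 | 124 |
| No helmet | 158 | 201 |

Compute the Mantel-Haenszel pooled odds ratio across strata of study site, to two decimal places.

OR_MH = Σ(aᵢdᵢ/nᵢ) / Σ(bᵢcᵢ/nᵢ), where nᵢ is the stratum total.
Stratum 1 (Site A): n = 485; a·d/n = 7·308/485 = 4.4454; b·c/n = 73·97/485 = 14.6000
Stratum 2 (Site B): n = 193; a·d/n = 51·33/193 = 8.7202; b·c/n = 76·33/193 = 12.9948
Stratum 3 (Site C): n = 493; a·d/n = 10·201/493 = 4.0771; b·c/n = 124·158/493 = 39.7404
OR_MH = (4.4454 + 8.7202 + 4.0771) / (14.6000 + 12.9948 + 39.7404) = 17.2426 / 67.3352 = 0.25607

0.26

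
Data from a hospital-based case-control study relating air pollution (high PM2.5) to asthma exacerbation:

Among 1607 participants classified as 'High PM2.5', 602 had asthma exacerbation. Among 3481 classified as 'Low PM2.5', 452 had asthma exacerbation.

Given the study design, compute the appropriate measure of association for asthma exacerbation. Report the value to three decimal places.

4.014

From the description: a = 602, b = 1005, c = 452, d = 3029.
This is a hospital-based case-control study: participants were sampled on outcome status, so risks in the source population cannot be estimated directly — relative risk is not valid here. The odds ratio is the appropriate measure.
OR = (a·d)/(b·c) = (602 × 3029) / (1005 × 452) = 1823458 / 454260 = 4.01413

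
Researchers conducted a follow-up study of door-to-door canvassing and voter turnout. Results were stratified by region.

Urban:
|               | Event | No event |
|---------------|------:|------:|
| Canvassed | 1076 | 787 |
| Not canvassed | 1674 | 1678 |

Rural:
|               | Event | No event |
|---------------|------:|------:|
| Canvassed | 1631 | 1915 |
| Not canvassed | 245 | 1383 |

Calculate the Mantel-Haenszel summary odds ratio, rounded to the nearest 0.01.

OR_MH = Σ(aᵢdᵢ/nᵢ) / Σ(bᵢcᵢ/nᵢ), where nᵢ is the stratum total.
Stratum 1 (Urban): n = 5215; a·d/n = 1076·1678/5215 = 346.2182; b·c/n = 787·1674/5215 = 252.6247
Stratum 2 (Rural): n = 5174; a·d/n = 1631·1383/5174 = 435.9631; b·c/n = 1915·245/5174 = 90.6794
OR_MH = (346.2182 + 435.9631) / (252.6247 + 90.6794) = 782.1813 / 343.3041 = 2.27839

2.28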